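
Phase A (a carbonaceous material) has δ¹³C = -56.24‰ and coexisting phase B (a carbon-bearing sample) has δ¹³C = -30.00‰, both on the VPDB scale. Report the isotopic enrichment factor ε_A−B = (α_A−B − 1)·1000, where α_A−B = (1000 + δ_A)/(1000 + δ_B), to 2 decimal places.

α_A−B = (1000 + -56.24) / (1000 + -30.00) = 943.76 / 970.00 = 0.972948
ε_A−B = (0.972948 − 1) × 1000 = -27.052‰
(The approximation ε ≈ δ_A − δ_B would give -26.24‰.)

-27.05‰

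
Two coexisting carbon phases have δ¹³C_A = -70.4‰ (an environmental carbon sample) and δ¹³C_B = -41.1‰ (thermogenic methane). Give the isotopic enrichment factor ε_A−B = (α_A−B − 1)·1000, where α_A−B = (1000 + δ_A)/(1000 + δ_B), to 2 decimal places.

α_A−B = (1000 + -70.4) / (1000 + -41.1) = 929.6 / 958.9 = 0.969444
ε_A−B = (0.969444 − 1) × 1000 = -30.556‰
(The approximation ε ≈ δ_A − δ_B would give -29.3‰.)

-30.56‰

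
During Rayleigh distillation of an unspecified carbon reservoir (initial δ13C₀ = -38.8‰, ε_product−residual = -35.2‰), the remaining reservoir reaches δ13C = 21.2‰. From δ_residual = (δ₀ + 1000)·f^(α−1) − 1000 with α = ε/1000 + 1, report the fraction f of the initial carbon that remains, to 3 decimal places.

0.179

α − 1 = ε/1000 = -0.0352
(δ_res + 1000)/(δ₀ + 1000) = (21.2 + 1000)/(-38.8 + 1000) = 1021.2/961.2 = 1.062422
f = 1.062422^(1/-0.0352) = exp(ln(1.062422)/-0.0352) = exp(0.06055/-0.0352)
f = exp(-1.7202) = 0.1790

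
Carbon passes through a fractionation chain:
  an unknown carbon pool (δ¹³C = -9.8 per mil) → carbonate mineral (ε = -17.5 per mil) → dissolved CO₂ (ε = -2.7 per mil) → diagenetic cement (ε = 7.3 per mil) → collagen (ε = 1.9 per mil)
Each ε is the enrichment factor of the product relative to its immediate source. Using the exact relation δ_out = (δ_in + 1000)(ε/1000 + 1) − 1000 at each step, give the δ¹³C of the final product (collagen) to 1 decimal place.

-20.8 per mil

step 1: δ = (-9.80 + 1000)·(-17.5/1000 + 1) − 1000 = -27.13 per mil
step 2: δ = (-27.13 + 1000)·(-2.7/1000 + 1) − 1000 = -29.76 per mil
step 3: δ = (-29.76 + 1000)·(7.3/1000 + 1) − 1000 = -22.67 per mil
step 4: δ = (-22.67 + 1000)·(1.9/1000 + 1) − 1000 = -20.82 per mil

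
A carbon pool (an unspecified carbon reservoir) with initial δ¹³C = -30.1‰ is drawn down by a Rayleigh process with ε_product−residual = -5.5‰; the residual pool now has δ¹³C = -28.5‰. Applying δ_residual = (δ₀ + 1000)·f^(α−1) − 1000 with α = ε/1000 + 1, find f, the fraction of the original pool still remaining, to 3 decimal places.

α − 1 = ε/1000 = -0.0055
(δ_res + 1000)/(δ₀ + 1000) = (-28.5 + 1000)/(-30.1 + 1000) = 971.5/969.9 = 1.001650
f = 1.001650^(1/-0.0055) = exp(ln(1.001650)/-0.0055) = exp(0.00165/-0.0055)
f = exp(-0.2997) = 0.7410

0.741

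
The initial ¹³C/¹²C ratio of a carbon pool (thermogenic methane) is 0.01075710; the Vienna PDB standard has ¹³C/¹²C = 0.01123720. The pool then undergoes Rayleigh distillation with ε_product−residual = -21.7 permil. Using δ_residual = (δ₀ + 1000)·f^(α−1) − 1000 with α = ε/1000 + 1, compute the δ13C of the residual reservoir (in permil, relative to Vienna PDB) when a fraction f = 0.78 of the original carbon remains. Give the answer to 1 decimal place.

-37.5 permil

δ₀ = (0.01075710/0.01123720 − 1)×1000 = (0.957276 − 1)×1000 = -42.724 permil
α − 1 = ε/1000 = -0.0217
f^(α−1) = 0.78^(-0.0217) = 1.005406
δ_res = (-42.724 + 1000) × 1.005406 − 1000 = 962.451 − 1000 = -37.55 permil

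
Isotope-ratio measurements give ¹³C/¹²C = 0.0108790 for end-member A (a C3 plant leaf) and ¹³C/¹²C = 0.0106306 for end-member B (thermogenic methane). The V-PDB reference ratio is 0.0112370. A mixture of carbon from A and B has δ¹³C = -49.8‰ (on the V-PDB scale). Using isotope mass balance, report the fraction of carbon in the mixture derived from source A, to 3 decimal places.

δ_A = (0.0108790/0.0112370 − 1)×1000 = (0.968141 − 1)×1000 = -31.859‰
δ_B = (0.0106306/0.0112370 − 1)×1000 = (0.946035 − 1)×1000 = -53.965‰
f_A = (δ_mix − δ_B)/(δ_A − δ_B) = (-49.8 − (-53.965))/(-31.859 − (-53.965))
f_A = 4.165 / 22.106 = 0.1884

0.188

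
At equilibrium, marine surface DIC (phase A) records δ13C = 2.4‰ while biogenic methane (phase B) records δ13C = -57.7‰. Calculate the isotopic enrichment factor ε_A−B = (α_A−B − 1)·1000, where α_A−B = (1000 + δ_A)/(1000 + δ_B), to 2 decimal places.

63.78‰

α_A−B = (1000 + 2.4) / (1000 + -57.7) = 1002.4 / 942.3 = 1.063780
ε_A−B = (1.063780 − 1) × 1000 = 63.780‰
(The approximation ε ≈ δ_A − δ_B would give 60.1‰.)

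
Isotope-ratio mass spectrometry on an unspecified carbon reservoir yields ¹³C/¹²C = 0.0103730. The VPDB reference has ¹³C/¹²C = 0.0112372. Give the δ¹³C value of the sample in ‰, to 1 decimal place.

δ¹³C = (R_sample / R_standard − 1) × 1000
R_sample / R_standard = 0.0103730 / 0.0112372 = 0.923095
δ¹³C = (0.923095 − 1) × 1000 = -76.91‰

-76.9‰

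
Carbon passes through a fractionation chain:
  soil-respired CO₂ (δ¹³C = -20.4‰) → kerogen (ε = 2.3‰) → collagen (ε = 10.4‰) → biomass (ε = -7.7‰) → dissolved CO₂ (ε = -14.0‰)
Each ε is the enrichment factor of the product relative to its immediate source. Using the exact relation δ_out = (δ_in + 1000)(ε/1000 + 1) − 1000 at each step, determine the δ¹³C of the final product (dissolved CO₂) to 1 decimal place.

-29.4‰

step 1: δ = (-20.40 + 1000)·(2.3/1000 + 1) − 1000 = -18.15‰
step 2: δ = (-18.15 + 1000)·(10.4/1000 + 1) − 1000 = -7.94‰
step 3: δ = (-7.94 + 1000)·(-7.7/1000 + 1) − 1000 = -15.57‰
step 4: δ = (-15.57 + 1000)·(-14.0/1000 + 1) − 1000 = -29.36‰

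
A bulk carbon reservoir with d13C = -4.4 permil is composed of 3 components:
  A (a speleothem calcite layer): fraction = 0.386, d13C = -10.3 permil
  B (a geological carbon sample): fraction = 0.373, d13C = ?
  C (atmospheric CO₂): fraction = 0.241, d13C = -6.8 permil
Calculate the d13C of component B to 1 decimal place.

Isotope mass balance: δ_bulk = Σ fᵢ·δᵢ.
-4.4 = 0.386×(-10.3) + 0.373×δ_B + 0.241×(-6.8)
0.373·δ_B = -4.4 − (-5.615) = 1.215
δ_B = 1.215 / 0.373 = 3.26 permil

3.3 permil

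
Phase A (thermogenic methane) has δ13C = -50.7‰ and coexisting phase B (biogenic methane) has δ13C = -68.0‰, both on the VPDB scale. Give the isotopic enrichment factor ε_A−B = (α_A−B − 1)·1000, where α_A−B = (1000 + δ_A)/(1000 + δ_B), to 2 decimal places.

α_A−B = (1000 + -50.7) / (1000 + -68.0) = 949.3 / 932.0 = 1.018562
ε_A−B = (1.018562 − 1) × 1000 = 18.562‰
(The approximation ε ≈ δ_A − δ_B would give 17.3‰.)

18.56‰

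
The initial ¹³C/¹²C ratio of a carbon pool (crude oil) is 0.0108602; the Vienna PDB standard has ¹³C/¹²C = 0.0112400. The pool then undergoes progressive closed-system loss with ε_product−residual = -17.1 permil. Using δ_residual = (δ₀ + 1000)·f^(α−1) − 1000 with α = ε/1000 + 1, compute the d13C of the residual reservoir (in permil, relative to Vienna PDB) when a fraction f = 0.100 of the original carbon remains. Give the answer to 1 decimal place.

5.0 permil

δ₀ = (0.0108602/0.0112400 − 1)×1000 = (0.966210 − 1)×1000 = -33.790 permil
α − 1 = ε/1000 = -0.0171
f^(α−1) = 0.100^(-0.0171) = 1.040160
δ_res = (-33.790 + 1000) × 1.040160 − 1000 = 1005.013 − 1000 = 5.01 permil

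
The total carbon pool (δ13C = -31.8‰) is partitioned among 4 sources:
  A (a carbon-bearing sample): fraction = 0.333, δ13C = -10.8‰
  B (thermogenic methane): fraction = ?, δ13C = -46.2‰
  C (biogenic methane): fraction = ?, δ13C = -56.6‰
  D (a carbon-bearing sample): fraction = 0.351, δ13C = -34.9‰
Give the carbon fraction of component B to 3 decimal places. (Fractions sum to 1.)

Let f_B and f_C be the unknown fractions; fractions sum to 1 so f_B + f_C = 0.316.
Mass balance: Σ fᵢ·δᵢ = δ_bulk ⇒ f_B·(-46.2) + f_C·(-56.6) = -31.8 − (-15.846) = -15.954
Substitute f_C = 0.316 − f_B:
f_B·(-46.2 − -56.6) = -15.954 − 0.316×(-56.6) = 1.932
f_B = 1.932 / 10.4 = 0.1858

0.186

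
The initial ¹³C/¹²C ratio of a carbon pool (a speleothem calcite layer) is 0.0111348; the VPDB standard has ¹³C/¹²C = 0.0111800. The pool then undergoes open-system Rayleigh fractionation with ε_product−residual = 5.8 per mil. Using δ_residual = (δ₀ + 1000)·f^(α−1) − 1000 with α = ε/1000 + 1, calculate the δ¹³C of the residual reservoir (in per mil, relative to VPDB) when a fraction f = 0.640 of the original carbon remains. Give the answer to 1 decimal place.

-6.6 per mil

δ₀ = (0.0111348/0.0111800 − 1)×1000 = (0.995957 − 1)×1000 = -4.043 per mil
α − 1 = ε/1000 = 0.0058
f^(α−1) = 0.640^(0.0058) = 0.997415
δ_res = (-4.043 + 1000) × 0.997415 − 1000 = 993.382 − 1000 = -6.62 per mil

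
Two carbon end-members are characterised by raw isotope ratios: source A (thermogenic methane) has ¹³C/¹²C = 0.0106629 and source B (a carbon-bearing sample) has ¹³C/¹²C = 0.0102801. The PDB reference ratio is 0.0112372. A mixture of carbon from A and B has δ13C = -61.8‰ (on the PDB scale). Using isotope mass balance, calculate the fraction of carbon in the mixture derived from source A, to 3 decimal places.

δ_A = (0.0106629/0.0112372 − 1)×1000 = (0.948893 − 1)×1000 = -51.107‰
δ_B = (0.0102801/0.0112372 − 1)×1000 = (0.914828 − 1)×1000 = -85.172‰
f_A = (δ_mix − δ_B)/(δ_A − δ_B) = (-61.8 − (-85.172))/(-51.107 − (-85.172))
f_A = 23.372 / 34.065 = 0.6861

0.686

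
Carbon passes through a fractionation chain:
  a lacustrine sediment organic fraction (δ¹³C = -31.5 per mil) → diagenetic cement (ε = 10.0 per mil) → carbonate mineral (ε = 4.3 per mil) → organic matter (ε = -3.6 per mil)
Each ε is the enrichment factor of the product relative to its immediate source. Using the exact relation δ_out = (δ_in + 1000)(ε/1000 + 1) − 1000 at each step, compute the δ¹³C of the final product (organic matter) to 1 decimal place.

-21.1 per mil

step 1: δ = (-31.50 + 1000)·(10.0/1000 + 1) − 1000 = -21.81 per mil
step 2: δ = (-21.81 + 1000)·(4.3/1000 + 1) − 1000 = -17.61 per mil
step 3: δ = (-17.61 + 1000)·(-3.6/1000 + 1) − 1000 = -21.15 per mil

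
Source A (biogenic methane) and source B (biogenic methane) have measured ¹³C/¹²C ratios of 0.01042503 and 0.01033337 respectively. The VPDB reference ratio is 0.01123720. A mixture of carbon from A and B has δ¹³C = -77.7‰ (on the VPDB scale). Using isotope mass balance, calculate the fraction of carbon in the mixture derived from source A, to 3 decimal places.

0.335

δ_A = (0.01042503/0.01123720 − 1)×1000 = (0.927725 − 1)×1000 = -72.275‰
δ_B = (0.01033337/0.01123720 − 1)×1000 = (0.919568 − 1)×1000 = -80.432‰
f_A = (δ_mix − δ_B)/(δ_A − δ_B) = (-77.7 − (-80.432))/(-72.275 − (-80.432))
f_A = 2.732 / 8.157 = 0.3349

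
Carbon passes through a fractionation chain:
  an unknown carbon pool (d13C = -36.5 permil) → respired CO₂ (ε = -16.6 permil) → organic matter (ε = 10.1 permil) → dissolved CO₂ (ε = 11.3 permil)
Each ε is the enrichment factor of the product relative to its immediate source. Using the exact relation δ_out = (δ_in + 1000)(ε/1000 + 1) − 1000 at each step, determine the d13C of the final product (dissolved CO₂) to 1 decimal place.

-32.1 permil

step 1: δ = (-36.50 + 1000)·(-16.6/1000 + 1) − 1000 = -52.49 permil
step 2: δ = (-52.49 + 1000)·(10.1/1000 + 1) − 1000 = -42.92 permil
step 3: δ = (-42.92 + 1000)·(11.3/1000 + 1) − 1000 = -32.11 permil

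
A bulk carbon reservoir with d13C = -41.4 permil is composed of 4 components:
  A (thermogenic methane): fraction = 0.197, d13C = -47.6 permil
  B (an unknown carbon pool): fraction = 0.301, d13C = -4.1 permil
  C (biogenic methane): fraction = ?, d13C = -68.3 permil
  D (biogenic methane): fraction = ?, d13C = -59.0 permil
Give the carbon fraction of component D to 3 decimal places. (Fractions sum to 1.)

Let f_D and f_C be the unknown fractions; fractions sum to 1 so f_D + f_C = 0.502.
Mass balance: Σ fᵢ·δᵢ = δ_bulk ⇒ f_D·(-59.0) + f_C·(-68.3) = -41.4 − (-10.611) = -30.789
Substitute f_C = 0.502 − f_D:
f_D·(-59.0 − -68.3) = -30.789 − 0.502×(-68.3) = 3.498
f_D = 3.498 / 9.3 = 0.3761

0.376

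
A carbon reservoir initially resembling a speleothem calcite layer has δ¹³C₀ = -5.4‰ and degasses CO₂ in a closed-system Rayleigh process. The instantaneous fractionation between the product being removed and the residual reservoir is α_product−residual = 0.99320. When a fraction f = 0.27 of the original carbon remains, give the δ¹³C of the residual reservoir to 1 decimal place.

Rayleigh residual: δ_res = (δ₀ + 1000)·f^(α−1) − 1000
α − 1 = -0.00680
f^(α−1) = 0.27^(-0.00680) = 1.008943
δ_res = (-5.4 + 1000) × 1.008943 − 1000 = 1003.495 − 1000 = 3.49‰

3.5‰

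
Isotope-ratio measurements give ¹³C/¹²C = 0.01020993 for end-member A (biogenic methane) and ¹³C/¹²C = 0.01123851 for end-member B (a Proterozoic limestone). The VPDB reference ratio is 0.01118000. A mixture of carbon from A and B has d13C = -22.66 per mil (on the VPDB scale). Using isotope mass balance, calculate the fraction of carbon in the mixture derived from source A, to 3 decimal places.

0.303

δ_A = (0.01020993/0.01118000 − 1)×1000 = (0.913232 − 1)×1000 = -86.768 per mil
δ_B = (0.01123851/0.01118000 − 1)×1000 = (1.005233 − 1)×1000 = 5.233 per mil
f_A = (δ_mix − δ_B)/(δ_A − δ_B) = (-22.66 − (5.233))/(-86.768 − (5.233))
f_A = -27.893 / -92.002 = 0.3032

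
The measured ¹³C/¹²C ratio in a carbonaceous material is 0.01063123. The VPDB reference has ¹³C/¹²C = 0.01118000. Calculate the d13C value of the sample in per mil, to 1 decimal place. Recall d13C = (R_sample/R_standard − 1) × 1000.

-49.1 per mil

d13C = (R_sample / R_standard − 1) × 1000
R_sample / R_standard = 0.01063123 / 0.01118000 = 0.950915
d13C = (0.950915 − 1) × 1000 = -49.08 per mil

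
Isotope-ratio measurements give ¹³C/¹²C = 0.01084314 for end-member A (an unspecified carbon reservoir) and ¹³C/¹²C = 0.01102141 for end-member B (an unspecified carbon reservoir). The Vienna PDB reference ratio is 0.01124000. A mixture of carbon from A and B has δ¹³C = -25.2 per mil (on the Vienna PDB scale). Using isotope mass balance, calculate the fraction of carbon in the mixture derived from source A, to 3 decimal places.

0.363

δ_A = (0.01084314/0.01124000 − 1)×1000 = (0.964692 − 1)×1000 = -35.308 per mil
δ_B = (0.01102141/0.01124000 − 1)×1000 = (0.980552 − 1)×1000 = -19.448 per mil
f_A = (δ_mix − δ_B)/(δ_A − δ_B) = (-25.2 − (-19.448))/(-35.308 − (-19.448))
f_A = -5.752 / -15.860 = 0.3627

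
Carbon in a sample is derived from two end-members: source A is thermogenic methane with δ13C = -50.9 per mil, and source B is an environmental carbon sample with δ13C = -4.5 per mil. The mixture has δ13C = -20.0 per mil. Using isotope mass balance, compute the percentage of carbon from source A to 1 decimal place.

δ_mix = f_A·δ_A + (1 − f_A)·δ_B  ⇒  f_A = (δ_mix − δ_B)/(δ_A − δ_B)
f_A = (-20.0 − (-4.5)) / (-50.9 − (-4.5))
f_A = -15.5 / -46.4 = 0.3341

33.4%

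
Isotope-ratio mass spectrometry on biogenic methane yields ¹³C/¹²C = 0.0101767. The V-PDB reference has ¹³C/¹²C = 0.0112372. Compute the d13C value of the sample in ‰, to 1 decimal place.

d13C = (R_sample / R_standard − 1) × 1000
R_sample / R_standard = 0.0101767 / 0.0112372 = 0.905626
d13C = (0.905626 − 1) × 1000 = -94.37‰

-94.4‰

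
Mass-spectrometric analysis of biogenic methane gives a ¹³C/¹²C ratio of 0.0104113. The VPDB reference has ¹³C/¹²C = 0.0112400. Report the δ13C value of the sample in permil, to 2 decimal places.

δ13C = (R_sample / R_standard − 1) × 1000
R_sample / R_standard = 0.0104113 / 0.0112400 = 0.926272
δ13C = (0.926272 − 1) × 1000 = -73.728 permil

-73.73 permil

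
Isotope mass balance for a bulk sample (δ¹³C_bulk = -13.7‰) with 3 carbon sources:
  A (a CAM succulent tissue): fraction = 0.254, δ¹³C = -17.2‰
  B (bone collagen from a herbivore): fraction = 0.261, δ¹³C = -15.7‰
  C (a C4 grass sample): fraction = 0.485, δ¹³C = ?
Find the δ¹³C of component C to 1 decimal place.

Isotope mass balance: δ_bulk = Σ fᵢ·δᵢ.
-13.7 = 0.254×(-17.2) + 0.261×(-15.7) + 0.485×δ_C
0.485·δ_C = -13.7 − (-8.466) = -5.233
δ_C = -5.233 / 0.485 = -10.79‰

-10.8‰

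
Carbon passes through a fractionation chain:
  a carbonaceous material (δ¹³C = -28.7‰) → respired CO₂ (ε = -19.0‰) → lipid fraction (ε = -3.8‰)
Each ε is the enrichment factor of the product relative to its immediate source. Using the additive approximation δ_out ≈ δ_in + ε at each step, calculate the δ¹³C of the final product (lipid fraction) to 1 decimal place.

step 1: δ ≈ -28.7 + (-19.0) = -47.7‰
step 2: δ ≈ -47.7 + (-3.8) = -51.5‰

-51.5‰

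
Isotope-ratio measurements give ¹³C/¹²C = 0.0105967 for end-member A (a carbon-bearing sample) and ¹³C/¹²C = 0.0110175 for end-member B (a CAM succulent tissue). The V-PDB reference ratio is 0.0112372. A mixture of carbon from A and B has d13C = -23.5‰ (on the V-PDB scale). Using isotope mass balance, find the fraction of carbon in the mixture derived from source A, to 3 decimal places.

0.105

δ_A = (0.0105967/0.0112372 − 1)×1000 = (0.943002 − 1)×1000 = -56.998‰
δ_B = (0.0110175/0.0112372 − 1)×1000 = (0.980449 − 1)×1000 = -19.551‰
f_A = (δ_mix − δ_B)/(δ_A − δ_B) = (-23.5 − (-19.551))/(-56.998 − (-19.551))
f_A = -3.949 / -37.447 = 0.1055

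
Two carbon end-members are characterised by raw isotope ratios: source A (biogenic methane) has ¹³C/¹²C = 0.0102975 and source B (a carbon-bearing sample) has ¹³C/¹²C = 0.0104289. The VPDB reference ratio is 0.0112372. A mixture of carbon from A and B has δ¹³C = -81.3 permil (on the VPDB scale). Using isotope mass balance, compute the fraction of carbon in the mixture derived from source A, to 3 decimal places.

0.801

δ_A = (0.0102975/0.0112372 − 1)×1000 = (0.916376 − 1)×1000 = -83.624 permil
δ_B = (0.0104289/0.0112372 − 1)×1000 = (0.928069 − 1)×1000 = -71.931 permil
f_A = (δ_mix − δ_B)/(δ_A − δ_B) = (-81.3 − (-71.931))/(-83.624 − (-71.931))
f_A = -9.369 / -11.693 = 0.8013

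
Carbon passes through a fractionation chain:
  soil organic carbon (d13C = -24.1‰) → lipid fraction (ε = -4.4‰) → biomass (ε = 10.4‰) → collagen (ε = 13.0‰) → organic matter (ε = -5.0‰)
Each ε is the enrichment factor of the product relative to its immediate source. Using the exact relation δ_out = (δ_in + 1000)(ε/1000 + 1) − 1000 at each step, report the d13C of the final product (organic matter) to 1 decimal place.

-10.5‰

step 1: δ = (-24.10 + 1000)·(-4.4/1000 + 1) − 1000 = -28.39‰
step 2: δ = (-28.39 + 1000)·(10.4/1000 + 1) − 1000 = -18.29‰
step 3: δ = (-18.29 + 1000)·(13.0/1000 + 1) − 1000 = -5.53‰
step 4: δ = (-5.53 + 1000)·(-5.0/1000 + 1) − 1000 = -10.50‰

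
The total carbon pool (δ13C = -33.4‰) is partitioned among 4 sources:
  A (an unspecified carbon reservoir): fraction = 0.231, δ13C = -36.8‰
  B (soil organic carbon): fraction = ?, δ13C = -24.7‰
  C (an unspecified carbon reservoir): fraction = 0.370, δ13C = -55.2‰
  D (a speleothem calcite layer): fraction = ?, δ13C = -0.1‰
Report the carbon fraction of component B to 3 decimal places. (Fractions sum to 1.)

Let f_B and f_D be the unknown fractions; fractions sum to 1 so f_B + f_D = 0.399.
Mass balance: Σ fᵢ·δᵢ = δ_bulk ⇒ f_B·(-24.7) + f_D·(-0.1) = -33.4 − (-28.925) = -4.475
Substitute f_D = 0.399 − f_B:
f_B·(-24.7 − -0.1) = -4.475 − 0.399×(-0.1) = -4.435
f_B = -4.435 / -24.6 = 0.1803

0.180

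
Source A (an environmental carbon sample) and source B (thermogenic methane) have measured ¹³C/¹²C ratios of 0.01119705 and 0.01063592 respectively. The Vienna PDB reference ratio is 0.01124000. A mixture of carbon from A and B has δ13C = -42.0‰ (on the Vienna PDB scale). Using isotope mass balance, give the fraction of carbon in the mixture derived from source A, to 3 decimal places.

δ_A = (0.01119705/0.01124000 − 1)×1000 = (0.996179 − 1)×1000 = -3.821‰
δ_B = (0.01063592/0.01124000 − 1)×1000 = (0.946256 − 1)×1000 = -53.744‰
f_A = (δ_mix − δ_B)/(δ_A − δ_B) = (-42.0 − (-53.744))/(-3.821 − (-53.744))
f_A = 11.744 / 49.923 = 0.2352

0.235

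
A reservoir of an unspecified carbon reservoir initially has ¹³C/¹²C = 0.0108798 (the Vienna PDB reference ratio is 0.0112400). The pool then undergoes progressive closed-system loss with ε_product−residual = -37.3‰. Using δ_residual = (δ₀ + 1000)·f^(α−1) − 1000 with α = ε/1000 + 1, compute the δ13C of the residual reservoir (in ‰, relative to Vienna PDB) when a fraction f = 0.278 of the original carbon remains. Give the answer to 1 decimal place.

15.3‰

δ₀ = (0.0108798/0.0112400 − 1)×1000 = (0.967954 − 1)×1000 = -32.046‰
α − 1 = ε/1000 = -0.0373
f^(α−1) = 0.278^(-0.0373) = 1.048907
δ_res = (-32.046 + 1000) × 1.048907 − 1000 = 1015.294 − 1000 = 15.29‰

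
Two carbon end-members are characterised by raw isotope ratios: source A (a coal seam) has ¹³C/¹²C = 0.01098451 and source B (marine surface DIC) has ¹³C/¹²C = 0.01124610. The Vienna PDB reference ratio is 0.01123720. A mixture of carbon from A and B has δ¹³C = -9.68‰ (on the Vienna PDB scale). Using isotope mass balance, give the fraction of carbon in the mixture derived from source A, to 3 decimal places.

0.450

δ_A = (0.01098451/0.01123720 − 1)×1000 = (0.977513 − 1)×1000 = -22.487‰
δ_B = (0.01124610/0.01123720 − 1)×1000 = (1.000792 − 1)×1000 = 0.792‰
f_A = (δ_mix − δ_B)/(δ_A − δ_B) = (-9.68 − (0.792))/(-22.487 − (0.792))
f_A = -10.472 / -23.279 = 0.4498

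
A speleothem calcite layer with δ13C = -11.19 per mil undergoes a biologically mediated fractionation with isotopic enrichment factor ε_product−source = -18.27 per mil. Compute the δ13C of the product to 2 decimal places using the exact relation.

To first order, δ_product ≈ δ_source + ε = -29.46 per mil.
Exactly, δ_product = (δ_source + 1000)·(ε/1000 + 1) − 1000.
δ_product = (-11.19 + 1000) × (-18.27/1000 + 1) − 1000
δ_product = -29.256 per mil

-29.26 per mil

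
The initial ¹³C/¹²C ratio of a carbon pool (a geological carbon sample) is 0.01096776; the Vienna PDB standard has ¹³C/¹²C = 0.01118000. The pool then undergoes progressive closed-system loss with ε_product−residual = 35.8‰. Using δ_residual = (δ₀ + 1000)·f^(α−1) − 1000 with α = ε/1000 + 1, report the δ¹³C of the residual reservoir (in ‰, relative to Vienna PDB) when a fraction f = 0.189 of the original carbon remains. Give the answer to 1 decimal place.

-75.8‰

δ₀ = (0.01096776/0.01118000 − 1)×1000 = (0.981016 − 1)×1000 = -18.984‰
α − 1 = ε/1000 = 0.0358
f^(α−1) = 0.189^(0.0358) = 0.942101
δ_res = (-18.984 + 1000) × 0.942101 − 1000 = 924.216 − 1000 = -75.78‰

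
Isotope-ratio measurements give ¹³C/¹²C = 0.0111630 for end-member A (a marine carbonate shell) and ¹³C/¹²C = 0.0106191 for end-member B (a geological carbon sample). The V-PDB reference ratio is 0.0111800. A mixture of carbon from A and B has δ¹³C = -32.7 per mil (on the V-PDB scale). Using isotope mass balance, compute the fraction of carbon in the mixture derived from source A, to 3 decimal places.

0.359

δ_A = (0.0111630/0.0111800 − 1)×1000 = (0.998479 − 1)×1000 = -1.521 per mil
δ_B = (0.0106191/0.0111800 − 1)×1000 = (0.949830 − 1)×1000 = -50.170 per mil
f_A = (δ_mix − δ_B)/(δ_A − δ_B) = (-32.7 − (-50.170))/(-1.521 − (-50.170))
f_A = 17.470 / 48.649 = 0.3591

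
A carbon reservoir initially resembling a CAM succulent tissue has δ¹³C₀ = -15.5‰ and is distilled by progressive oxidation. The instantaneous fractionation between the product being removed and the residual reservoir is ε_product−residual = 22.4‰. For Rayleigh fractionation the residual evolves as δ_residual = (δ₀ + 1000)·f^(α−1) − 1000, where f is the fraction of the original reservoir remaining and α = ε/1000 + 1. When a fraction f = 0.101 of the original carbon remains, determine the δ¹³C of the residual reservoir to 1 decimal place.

-64.8‰

Rayleigh residual: δ_res = (δ₀ + 1000)·f^(α−1) − 1000
α = ε/1000 + 1 = 1.02240, so α − 1 = 0.02240
f^(α−1) = 0.101^(0.02240) = 0.949941
δ_res = (-15.5 + 1000) × 0.949941 − 1000 = 935.217 − 1000 = -64.78‰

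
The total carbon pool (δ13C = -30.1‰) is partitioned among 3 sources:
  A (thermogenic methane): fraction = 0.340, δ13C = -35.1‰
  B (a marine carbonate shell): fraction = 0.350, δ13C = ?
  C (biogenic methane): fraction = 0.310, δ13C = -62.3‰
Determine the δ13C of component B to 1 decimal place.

3.3‰

Isotope mass balance: δ_bulk = Σ fᵢ·δᵢ.
-30.1 = 0.340×(-35.1) + 0.350×δ_B + 0.310×(-62.3)
0.350·δ_B = -30.1 − (-31.247) = 1.147
δ_B = 1.147 / 0.350 = 3.28‰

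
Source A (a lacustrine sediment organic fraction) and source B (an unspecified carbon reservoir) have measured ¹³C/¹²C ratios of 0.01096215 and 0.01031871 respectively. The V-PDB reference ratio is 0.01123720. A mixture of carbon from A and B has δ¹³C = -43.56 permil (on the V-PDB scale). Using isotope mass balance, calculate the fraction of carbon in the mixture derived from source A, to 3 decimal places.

0.667

δ_A = (0.01096215/0.01123720 − 1)×1000 = (0.975523 − 1)×1000 = -24.477 permil
δ_B = (0.01031871/0.01123720 − 1)×1000 = (0.918263 − 1)×1000 = -81.737 permil
f_A = (δ_mix − δ_B)/(δ_A − δ_B) = (-43.56 − (-81.737))/(-24.477 − (-81.737))
f_A = 38.177 / 57.260 = 0.6667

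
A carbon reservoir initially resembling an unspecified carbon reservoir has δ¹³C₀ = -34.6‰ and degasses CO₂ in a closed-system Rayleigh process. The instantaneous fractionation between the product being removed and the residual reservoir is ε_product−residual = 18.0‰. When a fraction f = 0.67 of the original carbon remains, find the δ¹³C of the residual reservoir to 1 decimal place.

-41.5‰

Rayleigh residual: δ_res = (δ₀ + 1000)·f^(α−1) − 1000
α = ε/1000 + 1 = 1.01800, so α − 1 = 0.01800
f^(α−1) = 0.67^(0.01800) = 0.992817
δ_res = (-34.6 + 1000) × 0.992817 − 1000 = 958.466 − 1000 = -41.53‰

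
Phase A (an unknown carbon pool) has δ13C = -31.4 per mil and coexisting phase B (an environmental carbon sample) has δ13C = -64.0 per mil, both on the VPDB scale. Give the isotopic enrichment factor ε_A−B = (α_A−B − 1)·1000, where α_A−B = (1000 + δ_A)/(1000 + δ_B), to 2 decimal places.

α_A−B = (1000 + -31.4) / (1000 + -64.0) = 968.6 / 936.0 = 1.034829
ε_A−B = (1.034829 − 1) × 1000 = 34.829 per mil
(The approximation ε ≈ δ_A − δ_B would give 32.6 per mil.)

34.83 per mil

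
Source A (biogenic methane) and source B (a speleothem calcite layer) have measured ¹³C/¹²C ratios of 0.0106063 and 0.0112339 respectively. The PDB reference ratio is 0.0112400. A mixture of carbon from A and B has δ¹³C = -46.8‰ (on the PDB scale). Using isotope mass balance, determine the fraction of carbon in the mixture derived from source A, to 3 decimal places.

0.828

δ_A = (0.0106063/0.0112400 − 1)×1000 = (0.943621 − 1)×1000 = -56.379‰
δ_B = (0.0112339/0.0112400 − 1)×1000 = (0.999457 − 1)×1000 = -0.543‰
f_A = (δ_mix − δ_B)/(δ_A − δ_B) = (-46.8 − (-0.543))/(-56.379 − (-0.543))
f_A = -46.257 / -55.836 = 0.8284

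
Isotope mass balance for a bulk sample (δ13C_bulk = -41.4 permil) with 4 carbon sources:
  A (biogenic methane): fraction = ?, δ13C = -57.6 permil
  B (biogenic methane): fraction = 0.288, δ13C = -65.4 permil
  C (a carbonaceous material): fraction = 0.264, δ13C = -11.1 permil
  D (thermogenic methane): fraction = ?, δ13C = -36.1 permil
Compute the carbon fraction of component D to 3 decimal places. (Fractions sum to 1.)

0.287

Let f_D and f_A be the unknown fractions; fractions sum to 1 so f_D + f_A = 0.448.
Mass balance: Σ fᵢ·δᵢ = δ_bulk ⇒ f_D·(-36.1) + f_A·(-57.6) = -41.4 − (-21.766) = -19.634
Substitute f_A = 0.448 − f_D:
f_D·(-36.1 − -57.6) = -19.634 − 0.448×(-57.6) = 6.170
f_D = 6.170 / 21.5 = 0.2870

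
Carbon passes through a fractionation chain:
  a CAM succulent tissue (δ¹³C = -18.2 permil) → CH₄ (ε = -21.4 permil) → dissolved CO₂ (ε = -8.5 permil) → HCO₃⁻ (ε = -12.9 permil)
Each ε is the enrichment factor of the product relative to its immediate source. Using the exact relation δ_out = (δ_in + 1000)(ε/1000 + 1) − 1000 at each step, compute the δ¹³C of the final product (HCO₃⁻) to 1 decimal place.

step 1: δ = (-18.20 + 1000)·(-21.4/1000 + 1) − 1000 = -39.21 permil
step 2: δ = (-39.21 + 1000)·(-8.5/1000 + 1) − 1000 = -47.38 permil
step 3: δ = (-47.38 + 1000)·(-12.9/1000 + 1) − 1000 = -59.67 permil

-59.7 permil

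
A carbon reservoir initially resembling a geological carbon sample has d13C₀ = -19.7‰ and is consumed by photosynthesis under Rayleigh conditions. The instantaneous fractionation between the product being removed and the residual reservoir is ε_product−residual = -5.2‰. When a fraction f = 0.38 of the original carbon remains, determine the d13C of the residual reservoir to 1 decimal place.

-14.8‰

Rayleigh residual: δ_res = (δ₀ + 1000)·f^(α−1) − 1000
α = ε/1000 + 1 = 0.99480, so α − 1 = -0.00520
f^(α−1) = 0.38^(-0.00520) = 1.005044
δ_res = (-19.7 + 1000) × 1.005044 − 1000 = 985.245 − 1000 = -14.76‰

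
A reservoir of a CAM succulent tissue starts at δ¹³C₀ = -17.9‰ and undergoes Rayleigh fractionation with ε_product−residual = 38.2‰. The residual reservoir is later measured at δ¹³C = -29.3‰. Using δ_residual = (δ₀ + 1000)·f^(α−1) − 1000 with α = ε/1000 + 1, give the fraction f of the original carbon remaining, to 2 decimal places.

α − 1 = ε/1000 = 0.0382
(δ_res + 1000)/(δ₀ + 1000) = (-29.3 + 1000)/(-17.9 + 1000) = 970.7/982.1 = 0.988392
f = 0.988392^(1/0.0382) = exp(ln(0.988392)/0.0382) = exp(-0.01168/0.0382)
f = exp(-0.3056) = 0.7366

0.74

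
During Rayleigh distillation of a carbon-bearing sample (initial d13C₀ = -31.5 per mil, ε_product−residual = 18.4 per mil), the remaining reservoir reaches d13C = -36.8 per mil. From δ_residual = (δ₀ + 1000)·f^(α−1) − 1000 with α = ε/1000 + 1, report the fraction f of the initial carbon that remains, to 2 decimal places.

0.74

α − 1 = ε/1000 = 0.0184
(δ_res + 1000)/(δ₀ + 1000) = (-36.8 + 1000)/(-31.5 + 1000) = 963.2/968.5 = 0.994528
f = 0.994528^(1/0.0184) = exp(ln(0.994528)/0.0184) = exp(-0.00549/0.0184)
f = exp(-0.2982) = 0.7421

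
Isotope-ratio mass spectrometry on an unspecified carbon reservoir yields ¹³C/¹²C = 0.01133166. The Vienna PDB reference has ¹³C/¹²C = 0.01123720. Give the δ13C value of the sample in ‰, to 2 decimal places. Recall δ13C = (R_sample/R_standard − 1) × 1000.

δ13C = (R_sample / R_standard − 1) × 1000
R_sample / R_standard = 0.01133166 / 0.01123720 = 1.008406
δ13C = (1.008406 − 1) × 1000 = 8.406‰

8.41‰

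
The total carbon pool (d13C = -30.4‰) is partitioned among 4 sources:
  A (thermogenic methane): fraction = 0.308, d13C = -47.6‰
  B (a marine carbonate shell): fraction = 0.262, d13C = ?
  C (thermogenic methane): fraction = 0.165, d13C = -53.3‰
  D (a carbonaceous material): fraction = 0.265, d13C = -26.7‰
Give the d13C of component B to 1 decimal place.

Isotope mass balance: δ_bulk = Σ fᵢ·δᵢ.
-30.4 = 0.308×(-47.6) + 0.262×δ_B + 0.165×(-53.3) + 0.265×(-26.7)
0.262·δ_B = -30.4 − (-30.531) = 0.131
δ_B = 0.131 / 0.262 = 0.50‰

0.5‰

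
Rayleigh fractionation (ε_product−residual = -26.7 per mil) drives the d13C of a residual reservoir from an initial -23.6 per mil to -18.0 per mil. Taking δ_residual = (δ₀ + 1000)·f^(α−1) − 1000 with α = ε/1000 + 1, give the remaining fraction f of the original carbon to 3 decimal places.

α − 1 = ε/1000 = -0.0267
(δ_res + 1000)/(δ₀ + 1000) = (-18.0 + 1000)/(-23.6 + 1000) = 982.0/976.4 = 1.005735
f = 1.005735^(1/-0.0267) = exp(ln(1.005735)/-0.0267) = exp(0.00572/-0.0267)
f = exp(-0.2142) = 0.8072

0.807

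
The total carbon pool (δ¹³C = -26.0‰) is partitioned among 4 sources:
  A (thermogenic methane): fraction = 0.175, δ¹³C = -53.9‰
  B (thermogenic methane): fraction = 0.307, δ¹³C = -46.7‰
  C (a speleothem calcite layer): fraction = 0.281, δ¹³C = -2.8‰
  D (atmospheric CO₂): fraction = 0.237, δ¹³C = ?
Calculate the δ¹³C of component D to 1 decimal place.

Isotope mass balance: δ_bulk = Σ fᵢ·δᵢ.
-26.0 = 0.175×(-53.9) + 0.307×(-46.7) + 0.281×(-2.8) + 0.237×δ_D
0.237·δ_D = -26.0 − (-24.556) = -1.444
δ_D = -1.444 / 0.237 = -6.09‰

-6.1‰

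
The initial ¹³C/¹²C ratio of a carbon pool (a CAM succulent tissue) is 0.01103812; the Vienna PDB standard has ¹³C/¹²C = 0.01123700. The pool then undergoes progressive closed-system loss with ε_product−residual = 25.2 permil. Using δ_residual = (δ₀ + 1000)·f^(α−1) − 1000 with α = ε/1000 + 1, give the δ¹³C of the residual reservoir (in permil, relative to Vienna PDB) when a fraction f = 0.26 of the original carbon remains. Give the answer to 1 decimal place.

δ₀ = (0.01103812/0.01123700 − 1)×1000 = (0.982301 − 1)×1000 = -17.699 permil
α − 1 = ε/1000 = 0.0252
f^(α−1) = 0.26^(0.0252) = 0.966623
δ_res = (-17.699 + 1000) × 0.966623 − 1000 = 949.516 − 1000 = -50.48 permil

-50.5 permil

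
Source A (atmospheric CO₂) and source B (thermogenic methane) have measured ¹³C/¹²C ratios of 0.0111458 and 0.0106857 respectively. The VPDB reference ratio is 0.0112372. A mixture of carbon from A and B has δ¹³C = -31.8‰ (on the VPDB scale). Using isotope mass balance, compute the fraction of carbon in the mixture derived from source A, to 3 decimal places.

δ_A = (0.0111458/0.0112372 − 1)×1000 = (0.991866 − 1)×1000 = -8.134‰
δ_B = (0.0106857/0.0112372 − 1)×1000 = (0.950922 − 1)×1000 = -49.078‰
f_A = (δ_mix − δ_B)/(δ_A − δ_B) = (-31.8 − (-49.078))/(-8.134 − (-49.078))
f_A = 17.278 / 40.944 = 0.4220

0.422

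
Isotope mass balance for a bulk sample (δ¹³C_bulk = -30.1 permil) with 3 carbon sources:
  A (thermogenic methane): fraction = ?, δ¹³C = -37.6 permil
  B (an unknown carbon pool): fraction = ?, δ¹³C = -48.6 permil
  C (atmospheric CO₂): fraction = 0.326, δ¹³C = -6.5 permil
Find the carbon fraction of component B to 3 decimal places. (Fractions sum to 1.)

Let f_B and f_A be the unknown fractions; fractions sum to 1 so f_B + f_A = 0.674.
Mass balance: Σ fᵢ·δᵢ = δ_bulk ⇒ f_B·(-48.6) + f_A·(-37.6) = -30.1 − (-2.119) = -27.981
Substitute f_A = 0.674 − f_B:
f_B·(-48.6 − -37.6) = -27.981 − 0.674×(-37.6) = -2.639
f_B = -2.639 / -11.0 = 0.2399

0.240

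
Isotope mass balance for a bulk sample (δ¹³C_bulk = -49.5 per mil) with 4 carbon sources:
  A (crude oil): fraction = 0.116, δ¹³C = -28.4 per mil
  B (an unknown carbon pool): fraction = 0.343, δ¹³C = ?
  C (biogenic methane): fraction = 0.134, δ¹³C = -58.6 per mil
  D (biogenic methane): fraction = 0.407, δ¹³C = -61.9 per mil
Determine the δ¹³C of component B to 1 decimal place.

-38.4 per mil

Isotope mass balance: δ_bulk = Σ fᵢ·δᵢ.
-49.5 = 0.116×(-28.4) + 0.343×δ_B + 0.134×(-58.6) + 0.407×(-61.9)
0.343·δ_B = -49.5 − (-36.340) = -13.160
δ_B = -13.160 / 0.343 = -38.37 per mil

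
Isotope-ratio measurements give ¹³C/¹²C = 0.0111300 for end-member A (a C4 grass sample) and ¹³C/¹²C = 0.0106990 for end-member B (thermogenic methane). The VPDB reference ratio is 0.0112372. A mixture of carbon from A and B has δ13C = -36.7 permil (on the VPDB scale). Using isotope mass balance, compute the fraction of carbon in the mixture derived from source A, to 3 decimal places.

δ_A = (0.0111300/0.0112372 − 1)×1000 = (0.990460 − 1)×1000 = -9.540 permil
δ_B = (0.0106990/0.0112372 − 1)×1000 = (0.952106 − 1)×1000 = -47.894 permil
f_A = (δ_mix − δ_B)/(δ_A − δ_B) = (-36.7 − (-47.894))/(-9.540 − (-47.894))
f_A = 11.194 / 38.355 = 0.2919

0.292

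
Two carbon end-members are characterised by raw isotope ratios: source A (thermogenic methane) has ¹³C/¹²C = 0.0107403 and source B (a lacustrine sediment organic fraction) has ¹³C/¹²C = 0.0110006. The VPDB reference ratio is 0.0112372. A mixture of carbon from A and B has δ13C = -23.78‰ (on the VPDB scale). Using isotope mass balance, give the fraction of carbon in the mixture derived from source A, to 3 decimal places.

δ_A = (0.0107403/0.0112372 − 1)×1000 = (0.955781 − 1)×1000 = -44.219‰
δ_B = (0.0110006/0.0112372 − 1)×1000 = (0.978945 − 1)×1000 = -21.055‰
f_A = (δ_mix − δ_B)/(δ_A − δ_B) = (-23.78 − (-21.055))/(-44.219 − (-21.055))
f_A = -2.725 / -23.164 = 0.1176

0.118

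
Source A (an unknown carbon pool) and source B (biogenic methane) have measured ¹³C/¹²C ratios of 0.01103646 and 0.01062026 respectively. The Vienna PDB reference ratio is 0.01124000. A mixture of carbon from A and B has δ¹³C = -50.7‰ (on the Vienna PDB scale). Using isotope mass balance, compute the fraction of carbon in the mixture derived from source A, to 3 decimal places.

δ_A = (0.01103646/0.01124000 − 1)×1000 = (0.981891 − 1)×1000 = -18.109‰
δ_B = (0.01062026/0.01124000 − 1)×1000 = (0.944863 − 1)×1000 = -55.137‰
f_A = (δ_mix − δ_B)/(δ_A − δ_B) = (-50.7 − (-55.137))/(-18.109 − (-55.137))
f_A = 4.437 / 37.028 = 0.1198

0.120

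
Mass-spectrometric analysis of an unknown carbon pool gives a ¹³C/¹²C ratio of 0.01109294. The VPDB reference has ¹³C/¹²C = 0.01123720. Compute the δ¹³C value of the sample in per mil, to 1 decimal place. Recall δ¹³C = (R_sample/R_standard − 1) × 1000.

-12.8 per mil

δ¹³C = (R_sample / R_standard − 1) × 1000
R_sample / R_standard = 0.01109294 / 0.01123720 = 0.987162
δ¹³C = (0.987162 − 1) × 1000 = -12.84 per mil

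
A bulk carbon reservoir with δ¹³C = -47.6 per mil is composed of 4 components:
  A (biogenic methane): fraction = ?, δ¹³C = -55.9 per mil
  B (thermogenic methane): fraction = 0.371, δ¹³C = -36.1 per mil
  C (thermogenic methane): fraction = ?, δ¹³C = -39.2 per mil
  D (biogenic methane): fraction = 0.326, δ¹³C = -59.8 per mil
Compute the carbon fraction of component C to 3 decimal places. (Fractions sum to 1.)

Let f_C and f_A be the unknown fractions; fractions sum to 1 so f_C + f_A = 0.303.
Mass balance: Σ fᵢ·δᵢ = δ_bulk ⇒ f_C·(-39.2) + f_A·(-55.9) = -47.6 − (-32.888) = -14.712
Substitute f_A = 0.303 − f_C:
f_C·(-39.2 − -55.9) = -14.712 − 0.303×(-55.9) = 2.226
f_C = 2.226 / 16.7 = 0.1333

0.133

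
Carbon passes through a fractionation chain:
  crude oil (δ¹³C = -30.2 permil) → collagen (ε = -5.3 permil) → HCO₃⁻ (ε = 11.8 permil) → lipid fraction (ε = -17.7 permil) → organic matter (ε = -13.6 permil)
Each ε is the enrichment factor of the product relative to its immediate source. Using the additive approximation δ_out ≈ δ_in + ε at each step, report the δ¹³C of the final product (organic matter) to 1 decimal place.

step 1: δ ≈ -30.2 + (-5.3) = -35.5 permil
step 2: δ ≈ -35.5 + (11.8) = -23.7 permil
step 3: δ ≈ -23.7 + (-17.7) = -41.4 permil
step 4: δ ≈ -41.4 + (-13.6) = -55.0 permil

-55.0 permil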